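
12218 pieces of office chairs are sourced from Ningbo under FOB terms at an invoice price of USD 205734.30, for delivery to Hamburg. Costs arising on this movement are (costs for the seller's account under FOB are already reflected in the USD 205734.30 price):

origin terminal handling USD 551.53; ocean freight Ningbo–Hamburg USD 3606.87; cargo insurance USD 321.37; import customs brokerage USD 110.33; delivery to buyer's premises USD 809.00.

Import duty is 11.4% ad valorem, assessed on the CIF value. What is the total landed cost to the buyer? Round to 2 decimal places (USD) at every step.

FOB: the seller bears costs until goods are on board at the origin port; the buyer bears freight, insurance and all costs thereafter.
Already in the invoice (seller's account under FOB): origin terminal — exclude.
CIF value = FOB price + freight + insurance = 205734.30 + 3606.87 + 321.37 = 209662.54
Import duty = 209662.54 × 11.4% = 23901.53
Buyer bears: freight 3606.87 + insurance 321.37 + brokerage 110.33 + delivery 809.00 + duty 23901.53 = 28749.10
Landed cost = invoice 205734.30 + 28749.10 = 234483.40

Total landed cost: USD 234483.40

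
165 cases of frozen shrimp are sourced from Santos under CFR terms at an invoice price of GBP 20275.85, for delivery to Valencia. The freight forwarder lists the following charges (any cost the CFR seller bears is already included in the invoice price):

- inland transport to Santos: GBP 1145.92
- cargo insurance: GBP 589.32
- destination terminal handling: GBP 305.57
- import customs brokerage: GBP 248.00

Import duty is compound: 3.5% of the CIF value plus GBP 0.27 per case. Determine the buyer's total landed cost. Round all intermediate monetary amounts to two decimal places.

CFR: the seller pays costs through ocean freight to the destination port, but not insurance.
Already in the invoice (seller's account under CFR): inland to port — exclude.
CIF value = CFR price + insurance = 20275.85 + 589.32 = 20865.17
Ad valorem component: 20865.17 × 3.5% = 730.28
Specific component: 165 × 0.27 = 44.55
Import duty = 730.28 + 44.55 = 774.83
Buyer bears: insurance 589.32 + destination terminal 305.57 + brokerage 248.00 + duty 774.83 = 1917.72
Landed cost = invoice 20275.85 + 1917.72 = 22193.57

Total landed cost: GBP 22193.57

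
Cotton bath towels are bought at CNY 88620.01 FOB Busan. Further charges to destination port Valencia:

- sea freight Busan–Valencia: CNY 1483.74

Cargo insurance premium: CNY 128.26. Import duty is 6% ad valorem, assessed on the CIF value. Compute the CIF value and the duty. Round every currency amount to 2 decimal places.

CIF value: CNY 90232.01; import duty: CNY 5413.92

CIF = FOB price + freight + insurance
CIF = 88620.01 + 1483.74 + 128.26 = 90232.01
Import duty = 90232.01 × 6% = 5413.92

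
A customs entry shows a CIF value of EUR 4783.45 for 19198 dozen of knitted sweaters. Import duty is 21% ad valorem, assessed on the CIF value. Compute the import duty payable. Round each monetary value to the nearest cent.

Import duty = 4783.45 × 21% = 1004.52

Import duty: EUR 1004.52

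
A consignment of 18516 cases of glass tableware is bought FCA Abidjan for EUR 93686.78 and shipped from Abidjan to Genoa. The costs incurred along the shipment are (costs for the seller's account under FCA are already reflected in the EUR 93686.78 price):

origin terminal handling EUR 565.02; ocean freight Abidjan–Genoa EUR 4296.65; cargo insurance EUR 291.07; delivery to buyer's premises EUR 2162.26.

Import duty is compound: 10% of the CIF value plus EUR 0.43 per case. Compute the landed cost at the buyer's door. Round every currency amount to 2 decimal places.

FCA: the seller delivers export-cleared goods to the carrier; the buyer bears costs from that point.
CIF value = FCA price + origin terminal + freight + insurance = 93686.78 + 565.02 + 4296.65 + 291.07 = 98839.52
Ad valorem component: 98839.52 × 10% = 9883.95
Specific component: 18516 × 0.43 = 7961.88
Import duty = 9883.95 + 7961.88 = 17845.83
Buyer bears: origin terminal 565.02 + freight 4296.65 + insurance 291.07 + delivery 2162.26 + duty 17845.83 = 25160.83
Landed cost = invoice 93686.78 + 25160.83 = 118847.61

Total landed cost: EUR 118847.61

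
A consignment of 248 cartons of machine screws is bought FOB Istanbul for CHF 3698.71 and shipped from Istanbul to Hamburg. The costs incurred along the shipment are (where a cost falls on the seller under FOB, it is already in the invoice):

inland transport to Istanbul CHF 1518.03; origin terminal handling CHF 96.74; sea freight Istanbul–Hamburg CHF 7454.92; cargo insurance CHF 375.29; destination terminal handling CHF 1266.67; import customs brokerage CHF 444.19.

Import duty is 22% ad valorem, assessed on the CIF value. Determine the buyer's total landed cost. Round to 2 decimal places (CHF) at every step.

Total landed cost: CHF 15776.14

FOB: the seller bears costs until goods are on board at the origin port; the buyer bears freight, insurance and all costs thereafter.
Already in the invoice (seller's account under FOB): inland to port, origin terminal — exclude.
CIF value = FOB price + freight + insurance = 3698.71 + 7454.92 + 375.29 = 11528.92
Import duty = 11528.92 × 22% = 2536.36
Buyer bears: freight 7454.92 + insurance 375.29 + destination terminal 1266.67 + brokerage 444.19 + duty 2536.36 = 12077.43
Landed cost = invoice 3698.71 + 12077.43 = 15776.14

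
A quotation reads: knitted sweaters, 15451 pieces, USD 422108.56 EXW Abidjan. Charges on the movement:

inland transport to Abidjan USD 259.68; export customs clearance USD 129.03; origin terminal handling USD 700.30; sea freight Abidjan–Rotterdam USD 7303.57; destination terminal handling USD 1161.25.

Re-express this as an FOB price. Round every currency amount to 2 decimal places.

Not relevant to the conversion: destination terminal, freight — on the buyer under both terms; not part of either seller's price.
From EXW to FOB, the seller additionally bears: inland to port, export clearance, origin terminal.
FOB price = 422108.56 + 259.68 + 129.03 + 700.30 = 423197.57

FOB price: USD 423197.57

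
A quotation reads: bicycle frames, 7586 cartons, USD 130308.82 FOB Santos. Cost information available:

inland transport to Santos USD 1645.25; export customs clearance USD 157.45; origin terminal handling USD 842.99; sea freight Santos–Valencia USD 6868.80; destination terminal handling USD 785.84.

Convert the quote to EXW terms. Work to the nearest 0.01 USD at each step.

Not relevant to the conversion: freight, destination terminal — on the buyer under both terms; not part of either seller's price.
From FOB to EXW, the seller no longer bears: inland to port, export clearance, origin terminal.
EXW price = 130308.82 − 1645.25 − 157.45 − 842.99 = 127663.13

EXW price: USD 127663.13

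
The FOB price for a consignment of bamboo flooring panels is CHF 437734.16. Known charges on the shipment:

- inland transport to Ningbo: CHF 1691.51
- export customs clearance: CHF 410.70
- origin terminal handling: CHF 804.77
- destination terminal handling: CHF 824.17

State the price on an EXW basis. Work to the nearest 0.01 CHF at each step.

EXW price: CHF 434827.18

Not relevant to the conversion: destination terminal — on the buyer under both terms; not part of either seller's price.
From FOB to EXW, the seller no longer bears: inland to port, export clearance, origin terminal.
EXW price = 437734.16 − 1691.51 − 410.70 − 804.77 = 434827.18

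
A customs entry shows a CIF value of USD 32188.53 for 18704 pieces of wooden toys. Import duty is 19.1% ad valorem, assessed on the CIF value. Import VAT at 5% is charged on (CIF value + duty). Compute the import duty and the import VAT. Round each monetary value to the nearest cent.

Import duty: USD 6148.01; import VAT: USD 1916.83

Import duty = 32188.53 × 19.1% = 6148.01
VAT base = CIF + duty = 32188.53 + 6148.01 = 38336.54
Import VAT = 38336.54 × 5% = 1916.83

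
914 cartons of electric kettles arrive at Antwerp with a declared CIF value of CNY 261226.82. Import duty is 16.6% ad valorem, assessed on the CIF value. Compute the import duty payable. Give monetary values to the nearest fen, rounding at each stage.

Import duty = 261226.82 × 16.6% = 43363.65

Import duty: CNY 43363.65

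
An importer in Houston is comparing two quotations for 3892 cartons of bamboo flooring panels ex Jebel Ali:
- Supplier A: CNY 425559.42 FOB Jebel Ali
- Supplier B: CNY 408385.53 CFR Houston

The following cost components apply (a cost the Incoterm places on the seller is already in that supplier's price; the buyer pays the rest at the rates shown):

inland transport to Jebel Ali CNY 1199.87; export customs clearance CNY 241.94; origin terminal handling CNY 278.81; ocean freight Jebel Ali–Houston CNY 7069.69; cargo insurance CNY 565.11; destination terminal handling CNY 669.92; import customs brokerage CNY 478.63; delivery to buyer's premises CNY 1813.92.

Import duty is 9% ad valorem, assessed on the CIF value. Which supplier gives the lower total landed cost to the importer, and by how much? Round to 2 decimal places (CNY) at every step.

Supplier B is cheaper by CNY 26425.50

Supplier A (FOB):
CIF value = FOB price + freight + insurance = 425559.42 + 7069.69 + 565.11 = 433194.22
Import duty = 433194.22 × 9% = 38987.48
Buyer bears (A): 7069.69 + 565.11 + 669.92 + 478.63 + 1813.92 = 10597.27
Landed cost (A) = invoice 425559.42 + 10597.27 + duty 38987.48 = 475144.17
Supplier B (CFR):
CIF value = CFR price + insurance = 408385.53 + 565.11 = 408950.64
Import duty = 408950.64 × 9% = 36805.56
Buyer bears (B): 565.11 + 669.92 + 478.63 + 1813.92 = 3527.58
Landed cost (B) = invoice 408385.53 + 3527.58 + duty 36805.56 = 448718.67
Difference = |475144.17 − 448718.67| = 26425.50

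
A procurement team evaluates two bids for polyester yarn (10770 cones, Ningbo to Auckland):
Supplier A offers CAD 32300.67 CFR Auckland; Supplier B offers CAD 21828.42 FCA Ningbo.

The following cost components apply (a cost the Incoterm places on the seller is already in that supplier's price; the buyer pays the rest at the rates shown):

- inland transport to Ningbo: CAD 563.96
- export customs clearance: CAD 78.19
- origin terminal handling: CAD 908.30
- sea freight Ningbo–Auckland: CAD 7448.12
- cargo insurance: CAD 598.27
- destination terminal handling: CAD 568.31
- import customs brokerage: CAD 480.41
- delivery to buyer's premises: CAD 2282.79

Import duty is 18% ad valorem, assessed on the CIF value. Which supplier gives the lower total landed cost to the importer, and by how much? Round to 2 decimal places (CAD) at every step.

Supplier A (CFR):
CIF value = CFR price + insurance = 32300.67 + 598.27 = 32898.94
Import duty = 32898.94 × 18% = 5921.81
Buyer bears (A): 598.27 + 568.31 + 480.41 + 2282.79 = 3929.78
Landed cost (A) = invoice 32300.67 + 3929.78 + duty 5921.81 = 42152.26
Supplier B (FCA):
CIF value = FCA price + origin terminal + freight + insurance = 21828.42 + 908.30 + 7448.12 + 598.27 = 30783.11
Import duty = 30783.11 × 18% = 5540.96
Buyer bears (B): 908.30 + 7448.12 + 598.27 + 568.31 + 480.41 + 2282.79 = 12286.20
Landed cost (B) = invoice 21828.42 + 12286.20 + duty 5540.96 = 39655.58
Difference = |42152.26 − 39655.58| = 2496.68

Supplier B is cheaper by CAD 2496.68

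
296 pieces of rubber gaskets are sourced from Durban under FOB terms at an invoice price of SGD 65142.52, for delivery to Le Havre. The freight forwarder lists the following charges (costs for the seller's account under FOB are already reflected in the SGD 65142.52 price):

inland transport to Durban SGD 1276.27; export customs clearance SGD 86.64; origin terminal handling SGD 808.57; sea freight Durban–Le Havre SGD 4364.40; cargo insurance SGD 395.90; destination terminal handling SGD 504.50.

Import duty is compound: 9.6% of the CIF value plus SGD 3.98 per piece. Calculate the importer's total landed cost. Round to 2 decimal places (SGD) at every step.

Total landed cost: SGD 78296.07

FOB: the seller bears costs until goods are on board at the origin port; the buyer bears freight, insurance and all costs thereafter.
Already in the invoice (seller's account under FOB): inland to port, export clearance, origin terminal — exclude.
CIF value = FOB price + freight + insurance = 65142.52 + 4364.40 + 395.90 = 69902.82
Ad valorem component: 69902.82 × 9.6% = 6710.67
Specific component: 296 × 3.98 = 1178.08
Import duty = 6710.67 + 1178.08 = 7888.75
Buyer bears: freight 4364.40 + insurance 395.90 + destination terminal 504.50 + duty 7888.75 = 13153.55
Landed cost = invoice 65142.52 + 13153.55 = 78296.07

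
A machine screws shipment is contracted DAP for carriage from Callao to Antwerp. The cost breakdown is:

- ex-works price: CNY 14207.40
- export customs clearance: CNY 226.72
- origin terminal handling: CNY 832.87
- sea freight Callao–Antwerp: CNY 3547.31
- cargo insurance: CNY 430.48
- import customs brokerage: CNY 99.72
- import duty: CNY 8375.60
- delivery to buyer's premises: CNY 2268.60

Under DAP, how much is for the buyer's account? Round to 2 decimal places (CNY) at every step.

Buyer's account: CNY 8475.32

DAP: the seller bears all costs to the named destination except import duty and clearance.
Seller's account: goods 14207.40 + export clearance 226.72 + origin terminal 832.87 + freight 3547.31 + insurance 430.48 + delivery 2268.60 = 21513.38
Buyer's account: brokerage 99.72 + duty 8375.60 = 8475.32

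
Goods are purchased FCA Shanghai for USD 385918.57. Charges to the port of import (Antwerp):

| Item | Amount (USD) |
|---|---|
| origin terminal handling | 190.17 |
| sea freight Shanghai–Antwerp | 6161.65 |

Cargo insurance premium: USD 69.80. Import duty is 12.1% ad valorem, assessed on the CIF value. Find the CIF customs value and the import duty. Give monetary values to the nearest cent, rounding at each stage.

CIF = FCA price + pre-shipment costs + freight + insurance
CIF = 385918.57 + 190.17 + 6161.65 + 69.80 = 392340.19
Import duty = 392340.19 × 12.1% = 47473.16

CIF value: USD 392340.19; import duty: USD 47473.16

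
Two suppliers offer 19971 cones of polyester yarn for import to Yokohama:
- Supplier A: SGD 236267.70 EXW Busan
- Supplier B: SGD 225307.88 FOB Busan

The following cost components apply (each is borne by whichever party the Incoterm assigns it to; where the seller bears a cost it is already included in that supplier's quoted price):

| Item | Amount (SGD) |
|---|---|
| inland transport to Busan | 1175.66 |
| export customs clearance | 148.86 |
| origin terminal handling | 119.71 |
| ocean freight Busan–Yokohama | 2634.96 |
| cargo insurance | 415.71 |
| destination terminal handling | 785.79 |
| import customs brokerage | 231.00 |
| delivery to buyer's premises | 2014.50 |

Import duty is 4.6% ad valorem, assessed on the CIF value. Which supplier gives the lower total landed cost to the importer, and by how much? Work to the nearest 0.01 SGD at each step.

Supplier A (EXW):
CIF value = EXW price + inland to port + export clearance + origin terminal + freight + insurance = 236267.70 + 1175.66 + 148.86 + 119.71 + 2634.96 + 415.71 = 240762.60
Import duty = 240762.60 × 4.6% = 11075.08
Buyer bears (A): 1175.66 + 148.86 + 119.71 + 2634.96 + 415.71 + 785.79 + 231.00 + 2014.50 = 7526.19
Landed cost (A) = invoice 236267.70 + 7526.19 + duty 11075.08 = 254868.97
Supplier B (FOB):
CIF value = FOB price + freight + insurance = 225307.88 + 2634.96 + 415.71 = 228358.55
Import duty = 228358.55 × 4.6% = 10504.49
Buyer bears (B): 2634.96 + 415.71 + 785.79 + 231.00 + 2014.50 = 6081.96
Landed cost (B) = invoice 225307.88 + 6081.96 + duty 10504.49 = 241894.33
Difference = |254868.97 − 241894.33| = 12974.64

Supplier B is cheaper by SGD 12974.64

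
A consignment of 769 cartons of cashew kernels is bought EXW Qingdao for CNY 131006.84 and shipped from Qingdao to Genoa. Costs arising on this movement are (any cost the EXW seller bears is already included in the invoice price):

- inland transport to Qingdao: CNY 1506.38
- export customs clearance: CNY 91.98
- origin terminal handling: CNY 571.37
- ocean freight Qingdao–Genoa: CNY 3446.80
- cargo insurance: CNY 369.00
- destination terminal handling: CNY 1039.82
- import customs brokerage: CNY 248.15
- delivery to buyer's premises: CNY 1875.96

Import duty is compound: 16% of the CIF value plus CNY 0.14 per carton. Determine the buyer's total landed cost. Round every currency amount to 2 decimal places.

EXW: the seller makes goods available at their premises; the buyer bears all onward costs.
CIF value = EXW price + inland to port + export clearance + origin terminal + freight + insurance = 131006.84 + 1506.38 + 91.98 + 571.37 + 3446.80 + 369.00 = 136992.37
Ad valorem component: 136992.37 × 16% = 21918.78
Specific component: 769 × 0.14 = 107.66
Import duty = 21918.78 + 107.66 = 22026.44
Buyer bears: inland to port 1506.38 + export clearance 91.98 + origin terminal 571.37 + freight 3446.80 + insurance 369.00 + destination terminal 1039.82 + brokerage 248.15 + delivery 1875.96 + duty 22026.44 = 31175.90
Landed cost = invoice 131006.84 + 31175.90 = 162182.74

Total landed cost: CNY 162182.74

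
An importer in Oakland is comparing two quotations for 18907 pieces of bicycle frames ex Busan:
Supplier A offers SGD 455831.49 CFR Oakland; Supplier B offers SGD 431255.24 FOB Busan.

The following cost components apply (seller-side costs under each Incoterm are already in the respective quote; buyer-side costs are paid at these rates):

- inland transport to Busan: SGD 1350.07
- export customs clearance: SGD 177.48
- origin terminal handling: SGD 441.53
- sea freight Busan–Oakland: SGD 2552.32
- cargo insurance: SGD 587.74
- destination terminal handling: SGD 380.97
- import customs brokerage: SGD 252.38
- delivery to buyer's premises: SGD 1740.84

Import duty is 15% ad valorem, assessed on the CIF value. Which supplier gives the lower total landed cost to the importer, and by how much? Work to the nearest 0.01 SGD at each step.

Supplier A (CFR):
CIF value = CFR price + insurance = 455831.49 + 587.74 = 456419.23
Import duty = 456419.23 × 15% = 68462.88
Buyer bears (A): 587.74 + 380.97 + 252.38 + 1740.84 = 2961.93
Landed cost (A) = invoice 455831.49 + 2961.93 + duty 68462.88 = 527256.30
Supplier B (FOB):
CIF value = FOB price + freight + insurance = 431255.24 + 2552.32 + 587.74 = 434395.30
Import duty = 434395.30 × 15% = 65159.30
Buyer bears (B): 2552.32 + 587.74 + 380.97 + 252.38 + 1740.84 = 5514.25
Landed cost (B) = invoice 431255.24 + 5514.25 + duty 65159.30 = 501928.79
Difference = |527256.30 − 501928.79| = 25327.51

Supplier B is cheaper by SGD 25327.51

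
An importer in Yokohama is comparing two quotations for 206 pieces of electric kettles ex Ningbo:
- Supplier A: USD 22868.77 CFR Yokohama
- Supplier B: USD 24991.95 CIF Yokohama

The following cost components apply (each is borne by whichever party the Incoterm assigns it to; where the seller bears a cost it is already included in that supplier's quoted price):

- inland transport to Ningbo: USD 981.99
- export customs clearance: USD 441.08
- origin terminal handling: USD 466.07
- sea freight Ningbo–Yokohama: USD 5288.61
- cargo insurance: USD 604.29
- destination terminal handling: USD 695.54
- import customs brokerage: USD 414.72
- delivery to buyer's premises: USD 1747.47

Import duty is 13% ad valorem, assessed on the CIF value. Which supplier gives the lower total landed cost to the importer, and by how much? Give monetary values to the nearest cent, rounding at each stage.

Supplier A (CFR):
CIF value = CFR price + insurance = 22868.77 + 604.29 = 23473.06
Import duty = 23473.06 × 13% = 3051.50
Buyer bears (A): 604.29 + 695.54 + 414.72 + 1747.47 = 3462.02
Landed cost (A) = invoice 22868.77 + 3462.02 + duty 3051.50 = 29382.29
Supplier B (CIF):
The CIF price already equals the CIF value: 24991.95
Import duty = 24991.95 × 13% = 3248.95
Buyer bears (B): 695.54 + 414.72 + 1747.47 = 2857.73
Landed cost (B) = invoice 24991.95 + 2857.73 + duty 3248.95 = 31098.63
Difference = |29382.29 − 31098.63| = 1716.34

Supplier A is cheaper by USD 1716.34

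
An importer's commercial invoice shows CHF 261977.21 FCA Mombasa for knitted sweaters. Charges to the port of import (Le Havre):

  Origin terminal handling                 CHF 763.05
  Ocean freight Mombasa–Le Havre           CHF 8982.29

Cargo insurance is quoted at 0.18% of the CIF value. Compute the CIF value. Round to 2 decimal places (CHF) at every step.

Let C be the CIF value. C = FCA price + pre-shipment costs + freight + 0.18% × C
C − 0.18% × C = 261977.21 + 763.05 + 8982.29
0.9982 × C = 271722.55
C = 271722.55 / 0.9982 = 272212.53
Insurance premium = 0.18% × 272212.53 = 489.98

CIF value: CHF 272212.53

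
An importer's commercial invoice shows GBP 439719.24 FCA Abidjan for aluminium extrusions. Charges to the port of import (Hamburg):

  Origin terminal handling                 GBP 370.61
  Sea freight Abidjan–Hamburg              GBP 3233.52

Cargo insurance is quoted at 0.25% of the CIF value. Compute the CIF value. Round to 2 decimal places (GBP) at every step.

CIF value: GBP 444434.46

Let C be the CIF value. C = FCA price + pre-shipment costs + freight + 0.25% × C
C − 0.25% × C = 439719.24 + 370.61 + 3233.52
0.9975 × C = 443323.37
C = 443323.37 / 0.9975 = 444434.46
Insurance premium = 0.25% × 444434.46 = 1111.09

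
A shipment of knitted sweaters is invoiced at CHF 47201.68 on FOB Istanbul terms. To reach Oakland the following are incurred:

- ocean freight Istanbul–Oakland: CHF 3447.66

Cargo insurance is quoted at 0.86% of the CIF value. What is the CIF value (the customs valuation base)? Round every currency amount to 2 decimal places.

Let C be the CIF value. C = FOB price + freight + 0.86% × C
C − 0.86% × C = 47201.68 + 3447.66
0.9914 × C = 50649.34
C = 50649.34 / 0.9914 = 51088.70
Insurance premium = 0.86% × 51088.70 = 439.36

CIF value: CHF 51088.70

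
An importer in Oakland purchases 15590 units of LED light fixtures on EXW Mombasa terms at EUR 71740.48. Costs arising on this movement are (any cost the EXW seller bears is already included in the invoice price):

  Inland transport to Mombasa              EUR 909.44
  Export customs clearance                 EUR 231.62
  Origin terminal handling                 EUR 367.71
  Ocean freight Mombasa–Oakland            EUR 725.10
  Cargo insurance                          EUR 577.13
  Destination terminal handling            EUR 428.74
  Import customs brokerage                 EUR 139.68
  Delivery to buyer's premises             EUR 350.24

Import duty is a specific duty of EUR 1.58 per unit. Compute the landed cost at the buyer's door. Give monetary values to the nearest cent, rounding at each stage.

EXW: the seller makes goods available at their premises; the buyer bears all onward costs.
CIF value = EXW price + inland to port + export clearance + origin terminal + freight + insurance = 71740.48 + 909.44 + 231.62 + 367.71 + 725.10 + 577.13 = 74551.48
Import duty = 15590 × 1.58 = 24632.20
Buyer bears: inland to port 909.44 + export clearance 231.62 + origin terminal 367.71 + freight 725.10 + insurance 577.13 + destination terminal 428.74 + brokerage 139.68 + delivery 350.24 + duty 24632.20 = 28361.86
Landed cost = invoice 71740.48 + 28361.86 = 100102.34

Total landed cost: EUR 100102.34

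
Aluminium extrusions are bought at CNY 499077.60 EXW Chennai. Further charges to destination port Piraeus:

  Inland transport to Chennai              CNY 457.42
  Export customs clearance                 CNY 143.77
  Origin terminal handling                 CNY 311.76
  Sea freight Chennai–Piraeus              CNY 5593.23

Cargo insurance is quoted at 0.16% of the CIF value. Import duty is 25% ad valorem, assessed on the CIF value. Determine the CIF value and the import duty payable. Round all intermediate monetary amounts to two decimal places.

Let C be the CIF value. C = EXW price + pre-shipment costs + freight + 0.16% × C
C − 0.16% × C = 499077.60 + 457.42 + 143.77 + 311.76 + 5593.23
0.9984 × C = 505583.78
C = 505583.78 / 0.9984 = 506394.01
Insurance premium = 0.16% × 506394.01 = 810.23
Import duty = 506394.01 × 25% = 126598.50

CIF value: CNY 506394.01; import duty: CNY 126598.50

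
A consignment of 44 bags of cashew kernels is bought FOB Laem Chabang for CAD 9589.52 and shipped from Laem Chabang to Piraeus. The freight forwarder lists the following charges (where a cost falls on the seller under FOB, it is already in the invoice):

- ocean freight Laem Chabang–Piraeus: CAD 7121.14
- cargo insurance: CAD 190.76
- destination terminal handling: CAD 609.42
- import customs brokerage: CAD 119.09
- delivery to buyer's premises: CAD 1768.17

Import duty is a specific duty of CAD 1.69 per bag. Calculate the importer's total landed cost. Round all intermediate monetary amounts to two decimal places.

Total landed cost: CAD 19472.46

FOB: the seller bears costs until goods are on board at the origin port; the buyer bears freight, insurance and all costs thereafter.
CIF value = FOB price + freight + insurance = 9589.52 + 7121.14 + 190.76 = 16901.42
Import duty = 44 × 1.69 = 74.36
Buyer bears: freight 7121.14 + insurance 190.76 + destination terminal 609.42 + brokerage 119.09 + delivery 1768.17 + duty 74.36 = 9882.94
Landed cost = invoice 9589.52 + 9882.94 = 19472.46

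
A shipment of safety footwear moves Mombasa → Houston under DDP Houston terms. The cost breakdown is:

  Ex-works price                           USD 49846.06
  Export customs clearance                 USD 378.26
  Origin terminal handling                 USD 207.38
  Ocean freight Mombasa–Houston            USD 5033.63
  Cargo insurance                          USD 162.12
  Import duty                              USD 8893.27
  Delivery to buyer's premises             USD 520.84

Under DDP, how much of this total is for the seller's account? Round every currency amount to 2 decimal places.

DDP: the seller bears all costs including import duty.
Seller's account: goods 49846.06 + export clearance 378.26 + origin terminal 207.38 + freight 5033.63 + insurance 162.12 + duty 8893.27 + delivery 520.84 = 65041.56
Buyer's account: 0.00

Seller's account: USD 65041.56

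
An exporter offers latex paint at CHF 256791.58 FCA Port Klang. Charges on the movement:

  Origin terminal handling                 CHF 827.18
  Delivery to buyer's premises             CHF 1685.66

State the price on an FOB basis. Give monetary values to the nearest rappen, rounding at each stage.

Not relevant to the conversion: delivery — on the buyer under both terms; not part of either seller's price.
From FCA to FOB, the seller additionally bears: origin terminal.
FOB price = 256791.58 + 827.18 = 257618.76

FOB price: CHF 257618.76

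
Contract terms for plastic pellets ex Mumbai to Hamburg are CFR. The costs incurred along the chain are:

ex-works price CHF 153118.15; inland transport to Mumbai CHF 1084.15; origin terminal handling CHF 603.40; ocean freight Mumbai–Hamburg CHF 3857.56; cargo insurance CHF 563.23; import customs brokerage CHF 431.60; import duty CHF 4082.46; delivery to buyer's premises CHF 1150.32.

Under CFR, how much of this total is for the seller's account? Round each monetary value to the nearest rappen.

CFR: the seller pays costs through ocean freight to the destination port, but not insurance.
Seller's account: goods 153118.15 + inland to port 1084.15 + origin terminal 603.40 + freight 3857.56 = 158663.26
Buyer's account: insurance 563.23 + brokerage 431.60 + duty 4082.46 + delivery 1150.32 = 6227.61

Seller's account: CHF 158663.26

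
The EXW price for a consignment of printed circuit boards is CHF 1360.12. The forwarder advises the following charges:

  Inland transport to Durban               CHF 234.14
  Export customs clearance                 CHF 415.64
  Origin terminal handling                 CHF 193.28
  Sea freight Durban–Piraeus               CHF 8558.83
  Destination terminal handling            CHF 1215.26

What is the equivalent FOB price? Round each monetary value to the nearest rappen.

Not relevant to the conversion: destination terminal, freight — on the buyer under both terms; not part of either seller's price.
From EXW to FOB, the seller additionally bears: inland to port, export clearance, origin terminal.
FOB price = 1360.12 + 234.14 + 415.64 + 193.28 = 2203.18

FOB price: CHF 2203.18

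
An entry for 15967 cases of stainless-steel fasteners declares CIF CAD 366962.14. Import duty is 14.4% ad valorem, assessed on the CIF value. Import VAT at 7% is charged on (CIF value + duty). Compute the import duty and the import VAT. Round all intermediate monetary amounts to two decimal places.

Import duty = 366962.14 × 14.4% = 52842.55
VAT base = CIF + duty = 366962.14 + 52842.55 = 419804.69
Import VAT = 419804.69 × 7% = 29386.33

Import duty: CAD 52842.55; import VAT: CAD 29386.33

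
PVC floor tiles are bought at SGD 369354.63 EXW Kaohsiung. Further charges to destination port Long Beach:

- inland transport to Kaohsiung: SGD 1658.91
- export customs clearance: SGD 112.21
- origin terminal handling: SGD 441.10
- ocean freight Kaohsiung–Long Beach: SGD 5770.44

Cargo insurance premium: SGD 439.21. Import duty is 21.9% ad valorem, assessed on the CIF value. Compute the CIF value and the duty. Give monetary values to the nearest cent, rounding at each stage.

CIF = EXW price + pre-shipment costs + freight + insurance
CIF = 369354.63 + 1658.91 + 112.21 + 441.10 + 5770.44 + 439.21 = 377776.50
Import duty = 377776.50 × 21.9% = 82733.05

CIF value: SGD 377776.50; import duty: SGD 82733.05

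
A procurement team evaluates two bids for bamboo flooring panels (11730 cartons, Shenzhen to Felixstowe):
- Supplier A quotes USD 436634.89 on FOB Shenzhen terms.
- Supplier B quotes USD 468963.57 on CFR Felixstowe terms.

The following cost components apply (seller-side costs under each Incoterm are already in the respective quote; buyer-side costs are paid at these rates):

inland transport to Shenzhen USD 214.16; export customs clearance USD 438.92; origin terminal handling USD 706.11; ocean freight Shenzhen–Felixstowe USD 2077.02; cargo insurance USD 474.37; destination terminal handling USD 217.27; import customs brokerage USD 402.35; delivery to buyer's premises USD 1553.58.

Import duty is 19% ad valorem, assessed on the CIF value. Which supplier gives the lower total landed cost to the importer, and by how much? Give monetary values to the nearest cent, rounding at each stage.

Supplier A (FOB):
CIF value = FOB price + freight + insurance = 436634.89 + 2077.02 + 474.37 = 439186.28
Import duty = 439186.28 × 19% = 83445.39
Buyer bears (A): 2077.02 + 474.37 + 217.27 + 402.35 + 1553.58 = 4724.59
Landed cost (A) = invoice 436634.89 + 4724.59 + duty 83445.39 = 524804.87
Supplier B (CFR):
CIF value = CFR price + insurance = 468963.57 + 474.37 = 469437.94
Import duty = 469437.94 × 19% = 89193.21
Buyer bears (B): 474.37 + 217.27 + 402.35 + 1553.58 = 2647.57
Landed cost (B) = invoice 468963.57 + 2647.57 + duty 89193.21 = 560804.35
Difference = |524804.87 − 560804.35| = 35999.48

Supplier A is cheaper by USD 35999.48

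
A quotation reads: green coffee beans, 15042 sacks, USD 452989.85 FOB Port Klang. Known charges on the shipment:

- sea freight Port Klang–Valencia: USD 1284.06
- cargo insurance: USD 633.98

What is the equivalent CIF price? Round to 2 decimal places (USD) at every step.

From FOB to CIF, the seller additionally bears: freight, insurance.
CIF price = 452989.85 + 1284.06 + 633.98 = 454907.89

CIF price: USD 454907.89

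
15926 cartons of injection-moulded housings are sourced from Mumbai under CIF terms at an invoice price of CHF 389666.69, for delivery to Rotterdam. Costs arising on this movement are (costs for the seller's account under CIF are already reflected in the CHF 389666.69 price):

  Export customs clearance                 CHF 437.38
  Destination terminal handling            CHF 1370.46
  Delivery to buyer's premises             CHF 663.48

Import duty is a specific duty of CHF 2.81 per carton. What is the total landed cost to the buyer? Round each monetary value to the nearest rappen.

CIF: the seller pays costs through ocean freight and marine insurance to the destination port.
Already in the invoice (seller's account under CIF): export clearance — exclude.
The CIF price already equals the CIF value: 389666.69
Import duty = 15926 × 2.81 = 44752.06
Buyer bears: destination terminal 1370.46 + delivery 663.48 + duty 44752.06 = 46786.00
Landed cost = invoice 389666.69 + 46786.00 = 436452.69

Total landed cost: CHF 436452.69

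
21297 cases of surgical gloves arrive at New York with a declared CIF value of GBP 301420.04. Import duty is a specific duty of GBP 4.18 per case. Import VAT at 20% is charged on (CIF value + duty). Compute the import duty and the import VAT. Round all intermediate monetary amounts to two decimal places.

Import duty = 21297 × 4.18 = 89021.46
VAT base = CIF + duty = 301420.04 + 89021.46 = 390441.50
Import VAT = 390441.50 × 20% = 78088.30

Import duty: GBP 89021.46; import VAT: GBP 78088.30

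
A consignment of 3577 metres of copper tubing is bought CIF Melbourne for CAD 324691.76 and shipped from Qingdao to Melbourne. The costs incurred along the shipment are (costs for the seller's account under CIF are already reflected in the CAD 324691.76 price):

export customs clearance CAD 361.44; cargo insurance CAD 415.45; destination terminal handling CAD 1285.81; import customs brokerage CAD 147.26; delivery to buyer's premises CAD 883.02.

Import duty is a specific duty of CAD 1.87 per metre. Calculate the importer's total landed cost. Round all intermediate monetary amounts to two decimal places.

CIF: the seller pays costs through ocean freight and marine insurance to the destination port.
Already in the invoice (seller's account under CIF): export clearance, insurance — exclude.
The CIF price already equals the CIF value: 324691.76
Import duty = 3577 × 1.87 = 6688.99
Buyer bears: destination terminal 1285.81 + brokerage 147.26 + delivery 883.02 + duty 6688.99 = 9005.08
Landed cost = invoice 324691.76 + 9005.08 = 333696.84

Total landed cost: CAD 333696.84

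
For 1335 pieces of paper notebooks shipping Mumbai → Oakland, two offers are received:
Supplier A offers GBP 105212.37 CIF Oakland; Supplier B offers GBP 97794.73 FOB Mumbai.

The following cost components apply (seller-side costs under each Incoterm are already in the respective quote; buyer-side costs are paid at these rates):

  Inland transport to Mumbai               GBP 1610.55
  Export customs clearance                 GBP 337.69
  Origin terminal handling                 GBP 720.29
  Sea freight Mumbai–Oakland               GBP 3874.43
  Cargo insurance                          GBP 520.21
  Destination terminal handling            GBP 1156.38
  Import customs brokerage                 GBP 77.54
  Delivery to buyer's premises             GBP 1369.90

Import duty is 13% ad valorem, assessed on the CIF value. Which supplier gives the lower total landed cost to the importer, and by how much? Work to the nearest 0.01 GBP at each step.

Supplier A (CIF):
The CIF price already equals the CIF value: 105212.37
Import duty = 105212.37 × 13% = 13677.61
Buyer bears (A): 1156.38 + 77.54 + 1369.90 = 2603.82
Landed cost (A) = invoice 105212.37 + 2603.82 + duty 13677.61 = 121493.80
Supplier B (FOB):
CIF value = FOB price + freight + insurance = 97794.73 + 3874.43 + 520.21 = 102189.37
Import duty = 102189.37 × 13% = 13284.62
Buyer bears (B): 3874.43 + 520.21 + 1156.38 + 77.54 + 1369.90 = 6998.46
Landed cost (B) = invoice 97794.73 + 6998.46 + duty 13284.62 = 118077.81
Difference = |121493.80 − 118077.81| = 3415.99

Supplier B is cheaper by GBP 3415.99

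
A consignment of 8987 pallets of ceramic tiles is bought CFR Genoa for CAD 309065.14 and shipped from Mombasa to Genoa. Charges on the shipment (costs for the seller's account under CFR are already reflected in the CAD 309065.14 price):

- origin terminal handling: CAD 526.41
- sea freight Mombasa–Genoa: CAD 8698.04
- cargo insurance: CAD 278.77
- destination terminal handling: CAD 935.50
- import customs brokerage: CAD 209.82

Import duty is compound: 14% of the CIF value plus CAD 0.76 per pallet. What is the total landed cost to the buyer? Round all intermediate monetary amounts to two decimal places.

Total landed cost: CAD 360627.50

CFR: the seller pays costs through ocean freight to the destination port, but not insurance.
Already in the invoice (seller's account under CFR): origin terminal, freight — exclude.
CIF value = CFR price + insurance = 309065.14 + 278.77 = 309343.91
Ad valorem component: 309343.91 × 14% = 43308.15
Specific component: 8987 × 0.76 = 6830.12
Import duty = 43308.15 + 6830.12 = 50138.27
Buyer bears: insurance 278.77 + destination terminal 935.50 + brokerage 209.82 + duty 50138.27 = 51562.36
Landed cost = invoice 309065.14 + 51562.36 = 360627.50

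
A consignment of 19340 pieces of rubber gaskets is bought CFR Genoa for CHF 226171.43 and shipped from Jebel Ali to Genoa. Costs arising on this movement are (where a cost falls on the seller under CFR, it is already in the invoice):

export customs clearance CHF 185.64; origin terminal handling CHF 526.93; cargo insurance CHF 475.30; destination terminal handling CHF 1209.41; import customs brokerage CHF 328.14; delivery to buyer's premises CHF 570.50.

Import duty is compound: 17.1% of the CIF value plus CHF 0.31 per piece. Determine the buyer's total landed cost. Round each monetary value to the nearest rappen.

Total landed cost: CHF 273506.77

CFR: the seller pays costs through ocean freight to the destination port, but not insurance.
Already in the invoice (seller's account under CFR): export clearance, origin terminal — exclude.
CIF value = CFR price + insurance = 226171.43 + 475.30 = 226646.73
Ad valorem component: 226646.73 × 17.1% = 38756.59
Specific component: 19340 × 0.31 = 5995.40
Import duty = 38756.59 + 5995.40 = 44751.99
Buyer bears: insurance 475.30 + destination terminal 1209.41 + brokerage 328.14 + delivery 570.50 + duty 44751.99 = 47335.34
Landed cost = invoice 226171.43 + 47335.34 = 273506.77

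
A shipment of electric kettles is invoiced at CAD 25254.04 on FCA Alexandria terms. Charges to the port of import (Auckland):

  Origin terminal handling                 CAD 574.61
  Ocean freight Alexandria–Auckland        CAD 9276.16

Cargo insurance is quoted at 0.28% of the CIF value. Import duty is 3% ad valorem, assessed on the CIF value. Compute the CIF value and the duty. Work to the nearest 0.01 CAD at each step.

CIF value: CAD 35203.38; import duty: CAD 1056.10

Let C be the CIF value. C = FCA price + pre-shipment costs + freight + 0.28% × C
C − 0.28% × C = 25254.04 + 574.61 + 9276.16
0.9972 × C = 35104.81
C = 35104.81 / 0.9972 = 35203.38
Insurance premium = 0.28% × 35203.38 = 98.57
Import duty = 35203.38 × 3% = 1056.10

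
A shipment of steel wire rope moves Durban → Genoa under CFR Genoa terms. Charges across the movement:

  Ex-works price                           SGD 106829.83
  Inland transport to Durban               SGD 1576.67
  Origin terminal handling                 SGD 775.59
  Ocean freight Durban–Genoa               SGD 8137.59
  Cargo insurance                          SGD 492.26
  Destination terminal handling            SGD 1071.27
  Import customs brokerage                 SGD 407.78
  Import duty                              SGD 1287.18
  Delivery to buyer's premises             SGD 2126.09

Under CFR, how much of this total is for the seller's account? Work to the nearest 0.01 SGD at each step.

CFR: the seller pays costs through ocean freight to the destination port, but not insurance.
Seller's account: goods 106829.83 + inland to port 1576.67 + origin terminal 775.59 + freight 8137.59 = 117319.68
Buyer's account: insurance 492.26 + destination terminal 1071.27 + brokerage 407.78 + duty 1287.18 + delivery 2126.09 = 5384.58

Seller's account: SGD 117319.68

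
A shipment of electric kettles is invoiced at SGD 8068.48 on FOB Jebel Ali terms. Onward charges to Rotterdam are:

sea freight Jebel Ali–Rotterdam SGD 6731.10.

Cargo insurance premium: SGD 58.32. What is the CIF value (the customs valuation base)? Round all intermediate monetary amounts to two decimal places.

CIF value: SGD 14857.90

CIF = FOB price + freight + insurance
CIF = 8068.48 + 6731.10 + 58.32 = 14857.90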